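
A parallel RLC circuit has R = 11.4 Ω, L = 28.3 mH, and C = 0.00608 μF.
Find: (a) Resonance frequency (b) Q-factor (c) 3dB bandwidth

Step 1 — Resonance: ω₀ = 1/√(LC) = 1/√(0.0283·6.08e-09) = 7.624e+04 rad/s.
Step 2 — f₀ = ω₀/(2π) = 1.213e+04 Hz.
Step 3 — Parallel Q: Q = R/(ω₀L) = 11.4/(7.624e+04·0.0283) = 0.005284.
Step 4 — Bandwidth: Δω = ω₀/Q = 1.443e+07 rad/s; BW = Δω/(2π) = 2.296e+06 Hz.

(a) f₀ = 1.213e+04 Hz  (b) Q = 0.005284  (c) BW = 2.296e+06 Hz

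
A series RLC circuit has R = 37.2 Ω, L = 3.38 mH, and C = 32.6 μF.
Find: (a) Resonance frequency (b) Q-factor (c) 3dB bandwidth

Step 1 — Resonance condition Im(Z)=0 gives ω₀ = 1/√(LC).
Step 2 — ω₀ = 1/√(0.00338·3.26e-05) = 3013 rad/s.
Step 3 — f₀ = ω₀/(2π) = 479.5 Hz.
Step 4 — Series Q: Q = ω₀L/R = 3013·0.00338/37.2 = 0.2737.
Step 5 — 3dB bandwidth: Δω = ω₀/Q = 1.101e+04 rad/s; BW = Δω/(2π) = 1752 Hz.

(a) f₀ = 479.5 Hz  (b) Q = 0.2737  (c) BW = 1752 Hz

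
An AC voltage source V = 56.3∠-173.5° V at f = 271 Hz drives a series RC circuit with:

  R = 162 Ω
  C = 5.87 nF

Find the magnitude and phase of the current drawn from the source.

Step 1 — Angular frequency: ω = 2π·f = 2π·271 = 1703 rad/s.
Step 2 — Component impedances:
  R: Z = R = 162 Ω
  C: Z = 1/(jωC) = -j/(ω·C) = 0 - j1e+05 Ω
Step 3 — Series combination: Z_total = R + C = 162 - j1e+05 Ω = 1e+05∠-89.9° Ω.
Step 4 — Source phasor: V = 56.3∠-173.5° V = -55.94 - j6.373 V.
Step 5 — Ohm's law: I = V / Z_total = (-55.94 - j6.373) / (162 - j1e+05) = 6.28e-05 - j0.0005592 A.
Step 6 — Convert to polar: |I| = 0.0005627 A, ∠I = -83.6°.

I = 0.0005627∠-83.6° A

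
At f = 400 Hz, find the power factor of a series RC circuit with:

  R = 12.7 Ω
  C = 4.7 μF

Step 1 — Angular frequency: ω = 2π·f = 2π·400 = 2513 rad/s.
Step 2 — Component impedances:
  R: Z = R = 12.7 Ω
  C: Z = 1/(jωC) = -j/(ω·C) = 0 - j84.66 Ω
Step 3 — Series combination: Z_total = R + C = 12.7 - j84.66 Ω = 85.6∠-81.5° Ω.
Step 4 — Power factor: PF = cos(φ) = Re(Z)/|Z| = 12.7/85.6 = 0.1484.
Step 5 — Type: Im(Z) = -84.66 ⇒ leading (phase φ = -81.5°).

PF = 0.1484 (leading, φ = -81.5°)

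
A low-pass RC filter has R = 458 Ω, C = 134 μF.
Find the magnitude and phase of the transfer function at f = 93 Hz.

Step 1 — Angular frequency: ω = 2π·93 = 584.3 rad/s.
Step 2 — Transfer function: H(jω) = 1/(1 + jωRC).
Step 3 — Denominator: 1 + jωRC = 1 + j·584.3·458·0.000134 = 1 + j35.86.
Step 4 — H = 0.000777 - j0.02786.
Step 5 — Magnitude: |H| = 0.02787 (-31.1 dB); phase: φ = -88.4°.

|H| = 0.02787 (-31.1 dB), φ = -88.4°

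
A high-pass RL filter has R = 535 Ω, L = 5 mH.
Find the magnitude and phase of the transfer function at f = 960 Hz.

Step 1 — Angular frequency: ω = 2π·960 = 6032 rad/s.
Step 2 — Transfer function: H(jω) = jωL/(R + jωL).
Step 3 — Numerator jωL = j·30.16; denominator R + jωL = 535 + j30.16.
Step 4 — H = 0.003168 + j0.05619.
Step 5 — Magnitude: |H| = 0.05628 (-25.0 dB); phase: φ = 86.8°.

|H| = 0.05628 (-25.0 dB), φ = 86.8°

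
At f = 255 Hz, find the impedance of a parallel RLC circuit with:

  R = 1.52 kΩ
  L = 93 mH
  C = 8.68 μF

Step 1 — Angular frequency: ω = 2π·f = 2π·255 = 1602 rad/s.
Step 2 — Component impedances:
  R: Z = R = 1520 Ω
  L: Z = jωL = j·1602·0.093 = 0 + j149 Ω
  C: Z = 1/(jωC) = -j/(ω·C) = 0 - j71.91 Ω
Step 3 — Parallel combination: 1/Z_total = 1/R + 1/L + 1/C; Z_total = 12.6 - j137.8 Ω = 138.4∠-84.8° Ω.

Z = 12.6 - j137.8 Ω = 138.4∠-84.8° Ω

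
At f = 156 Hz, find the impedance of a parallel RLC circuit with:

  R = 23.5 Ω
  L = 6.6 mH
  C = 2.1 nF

Step 1 — Angular frequency: ω = 2π·f = 2π·156 = 980.2 rad/s.
Step 2 — Component impedances:
  R: Z = R = 23.5 Ω
  L: Z = jωL = j·980.2·0.0066 = 0 + j6.469 Ω
  C: Z = 1/(jωC) = -j/(ω·C) = 0 - j4.858e+05 Ω
Step 3 — Parallel combination: 1/Z_total = 1/R + 1/L + 1/C; Z_total = 1.655 + j6.014 Ω = 6.237∠74.6° Ω.

Z = 1.655 + j6.014 Ω = 6.237∠74.6° Ω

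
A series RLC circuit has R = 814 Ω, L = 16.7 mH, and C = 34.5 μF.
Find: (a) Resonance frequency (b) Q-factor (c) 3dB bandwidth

Step 1 — Resonance: ω₀ = 1/√(LC) = 1/√(0.0167·3.45e-05) = 1317 rad/s.
Step 2 — f₀ = ω₀/(2π) = 209.7 Hz.
Step 3 — Series Q: Q = ω₀L/R = 1317·0.0167/814 = 0.02703.
Step 4 — Bandwidth: Δω = ω₀/Q = 4.874e+04 rad/s; BW = Δω/(2π) = 7758 Hz.

(a) f₀ = 209.7 Hz  (b) Q = 0.02703  (c) BW = 7758 Hz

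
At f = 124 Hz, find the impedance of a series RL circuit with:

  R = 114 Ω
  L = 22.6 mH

Step 1 — Angular frequency: ω = 2π·f = 2π·124 = 779.1 rad/s.
Step 2 — Component impedances:
  R: Z = R = 114 Ω
  L: Z = jωL = j·779.1·0.0226 = 0 + j17.61 Ω
Step 3 — Series combination: Z_total = R + L = 114 + j17.61 Ω = 115.4∠8.8° Ω.

Z = 114 + j17.61 Ω = 115.4∠8.8° Ω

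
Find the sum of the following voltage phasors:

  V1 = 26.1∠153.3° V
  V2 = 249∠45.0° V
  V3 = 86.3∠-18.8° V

Step 1 — Convert each phasor to rectangular form:
  V1 = 26.1·(cos(153.3°) + j·sin(153.3°)) = -23.32 + j11.73 V
  V2 = 249·(cos(45.0°) + j·sin(45.0°)) = 176.1 + j176.1 V
  V3 = 86.3·(cos(-18.8°) + j·sin(-18.8°)) = 81.7 - j27.81 V
Step 2 — Sum components: V_total = 234.4 + j160 V.
Step 3 — Convert to polar: |V_total| = 283.8 V, ∠V_total = 34.3°.

V_total = 283.8∠34.3° V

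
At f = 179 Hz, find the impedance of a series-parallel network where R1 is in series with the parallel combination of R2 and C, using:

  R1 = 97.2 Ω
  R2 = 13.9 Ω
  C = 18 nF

Step 1 — Angular frequency: ω = 2π·f = 2π·179 = 1125 rad/s.
Step 2 — Component impedances:
  R1: Z = R = 97.2 Ω
  R2: Z = R = 13.9 Ω
  C: Z = 1/(jωC) = -j/(ω·C) = 0 - j4.94e+04 Ω
Step 3 — Parallel branch: R2 || C = 1/(1/R2 + 1/C) = 13.9 - j0.003911 Ω.
Step 4 — Series with R1: Z_total = R1 + (R2 || C) = 111.1 - j0.003911 Ω = 111.1∠-0.0° Ω.

Z = 111.1 - j0.003911 Ω = 111.1∠-0.0° Ω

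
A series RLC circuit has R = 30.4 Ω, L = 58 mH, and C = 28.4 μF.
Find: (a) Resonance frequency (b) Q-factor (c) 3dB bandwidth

Step 1 — Resonance: ω₀ = 1/√(LC) = 1/√(0.058·2.84e-05) = 779.2 rad/s.
Step 2 — f₀ = ω₀/(2π) = 124 Hz.
Step 3 — Series Q: Q = ω₀L/R = 779.2·0.058/30.4 = 1.487.
Step 4 — Bandwidth: Δω = ω₀/Q = 524.1 rad/s; BW = Δω/(2π) = 83.42 Hz.

(a) f₀ = 124 Hz  (b) Q = 1.487  (c) BW = 83.42 Hz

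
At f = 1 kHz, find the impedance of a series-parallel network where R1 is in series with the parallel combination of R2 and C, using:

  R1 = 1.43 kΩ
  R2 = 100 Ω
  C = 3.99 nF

Step 1 — Angular frequency: ω = 2π·f = 2π·1000 = 6283 rad/s.
Step 2 — Component impedances:
  R1: Z = R = 1430 Ω
  R2: Z = R = 100 Ω
  C: Z = 1/(jωC) = -j/(ω·C) = 0 - j3.989e+04 Ω
Step 3 — Parallel branch: R2 || C = 1/(1/R2 + 1/C) = 100 - j0.2507 Ω.
Step 4 — Series with R1: Z_total = R1 + (R2 || C) = 1530 - j0.2507 Ω = 1530∠-0.0° Ω.

Z = 1530 - j0.2507 Ω = 1530∠-0.0° Ω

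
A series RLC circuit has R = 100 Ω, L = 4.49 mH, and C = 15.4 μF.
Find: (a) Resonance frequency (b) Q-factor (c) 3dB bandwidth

Step 1 — Resonance: ω₀ = 1/√(LC) = 1/√(0.00449·1.54e-05) = 3803 rad/s.
Step 2 — f₀ = ω₀/(2π) = 605.3 Hz.
Step 3 — Series Q: Q = ω₀L/R = 3803·0.00449/100 = 0.1708.
Step 4 — Bandwidth: Δω = ω₀/Q = 2.227e+04 rad/s; BW = Δω/(2π) = 3545 Hz.

(a) f₀ = 605.3 Hz  (b) Q = 0.1708  (c) BW = 3545 Hz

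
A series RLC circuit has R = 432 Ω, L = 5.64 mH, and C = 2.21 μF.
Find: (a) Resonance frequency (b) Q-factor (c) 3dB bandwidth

Step 1 — Resonance condition Im(Z)=0 gives ω₀ = 1/√(LC).
Step 2 — ω₀ = 1/√(0.00564·2.21e-06) = 8957 rad/s.
Step 3 — f₀ = ω₀/(2π) = 1426 Hz.
Step 4 — Series Q: Q = ω₀L/R = 8957·0.00564/432 = 0.1169.
Step 5 — 3dB bandwidth: Δω = ω₀/Q = 7.66e+04 rad/s; BW = Δω/(2π) = 1.219e+04 Hz.

(a) f₀ = 1426 Hz  (b) Q = 0.1169  (c) BW = 1.219e+04 Hz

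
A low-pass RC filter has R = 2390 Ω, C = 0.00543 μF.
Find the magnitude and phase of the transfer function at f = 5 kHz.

Step 1 — Angular frequency: ω = 2π·5000 = 3.142e+04 rad/s.
Step 2 — Transfer function: H(jω) = 1/(1 + jωRC).
Step 3 — Denominator: 1 + jωRC = 1 + j·3.142e+04·2390·5.43e-09 = 1 + j0.4077.
Step 4 — H = 0.8575 - j0.3496.
Step 5 — Magnitude: |H| = 0.926 (-0.7 dB); phase: φ = -22.2°.

|H| = 0.926 (-0.7 dB), φ = -22.2°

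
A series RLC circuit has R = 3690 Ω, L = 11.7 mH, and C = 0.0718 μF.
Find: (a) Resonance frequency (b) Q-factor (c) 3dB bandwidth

Step 1 — Resonance: ω₀ = 1/√(LC) = 1/√(0.0117·7.18e-08) = 3.45e+04 rad/s.
Step 2 — f₀ = ω₀/(2π) = 5491 Hz.
Step 3 — Series Q: Q = ω₀L/R = 3.45e+04·0.0117/3690 = 0.1094.
Step 4 — Bandwidth: Δω = ω₀/Q = 3.154e+05 rad/s; BW = Δω/(2π) = 5.02e+04 Hz.

(a) f₀ = 5491 Hz  (b) Q = 0.1094  (c) BW = 5.02e+04 Hz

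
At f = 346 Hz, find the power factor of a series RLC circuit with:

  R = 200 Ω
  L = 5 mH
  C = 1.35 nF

Step 1 — Angular frequency: ω = 2π·f = 2π·346 = 2174 rad/s.
Step 2 — Component impedances:
  R: Z = R = 200 Ω
  L: Z = jωL = j·2174·0.005 = 0 + j10.87 Ω
  C: Z = 1/(jωC) = -j/(ω·C) = 0 - j3.407e+05 Ω
Step 3 — Series combination: Z_total = R + L + C = 200 - j3.407e+05 Ω = 3.407e+05∠-90.0° Ω.
Step 4 — Power factor: PF = cos(φ) = Re(Z)/|Z| = 200/3.407e+05 = 0.000587.
Step 5 — Type: Im(Z) = -3.407e+05 ⇒ leading (phase φ = -90.0°).

PF = 0.000587 (leading, φ = -90.0°)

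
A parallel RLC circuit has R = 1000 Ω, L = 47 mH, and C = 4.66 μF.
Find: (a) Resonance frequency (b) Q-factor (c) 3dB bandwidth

Step 1 — Resonance: ω₀ = 1/√(LC) = 1/√(0.047·4.66e-06) = 2137 rad/s.
Step 2 — f₀ = ω₀/(2π) = 340.1 Hz.
Step 3 — Parallel Q: Q = R/(ω₀L) = 1000/(2137·0.047) = 9.957.
Step 4 — Bandwidth: Δω = ω₀/Q = 214.6 rad/s; BW = Δω/(2π) = 34.15 Hz.

(a) f₀ = 340.1 Hz  (b) Q = 9.957  (c) BW = 34.15 Hz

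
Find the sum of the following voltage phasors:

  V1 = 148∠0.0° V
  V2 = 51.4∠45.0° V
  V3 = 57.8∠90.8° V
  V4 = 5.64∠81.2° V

Step 1 — Convert each phasor to rectangular form:
  V1 = 148·(cos(0.0°) + j·sin(0.0°)) = 148 V
  V2 = 51.4·(cos(45.0°) + j·sin(45.0°)) = 36.35 + j36.35 V
  V3 = 57.8·(cos(90.8°) + j·sin(90.8°)) = -0.807 + j57.79 V
  V4 = 5.64·(cos(81.2°) + j·sin(81.2°)) = 0.8628 + j5.574 V
Step 2 — Sum components: V_total = 184.4 + j99.71 V.
Step 3 — Convert to polar: |V_total| = 209.6 V, ∠V_total = 28.4°.

V_total = 209.6∠28.4° V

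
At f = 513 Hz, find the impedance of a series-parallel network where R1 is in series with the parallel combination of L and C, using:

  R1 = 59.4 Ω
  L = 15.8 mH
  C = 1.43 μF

Step 1 — Angular frequency: ω = 2π·f = 2π·513 = 3223 rad/s.
Step 2 — Component impedances:
  R1: Z = R = 59.4 Ω
  L: Z = jωL = j·3223·0.0158 = 0 + j50.93 Ω
  C: Z = 1/(jωC) = -j/(ω·C) = 0 - j217 Ω
Step 3 — Parallel branch: L || C = 1/(1/L + 1/C) = 0 + j66.55 Ω.
Step 4 — Series with R1: Z_total = R1 + (L || C) = 59.4 + j66.55 Ω = 89.2∠48.2° Ω.

Z = 59.4 + j66.55 Ω = 89.2∠48.2° Ω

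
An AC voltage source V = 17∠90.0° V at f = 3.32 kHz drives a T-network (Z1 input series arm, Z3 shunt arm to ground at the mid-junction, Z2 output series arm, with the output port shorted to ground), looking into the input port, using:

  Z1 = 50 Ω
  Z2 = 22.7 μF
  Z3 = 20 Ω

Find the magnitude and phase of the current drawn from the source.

Step 1 — Angular frequency: ω = 2π·f = 2π·3320 = 2.086e+04 rad/s.
Step 2 — Component impedances:
  Z1: Z = R = 50 Ω
  Z2: Z = 1/(jωC) = -j/(ω·C) = 0 - j2.112 Ω
  Z3: Z = R = 20 Ω
Step 3 — With the output port shorted to ground, the output series arm Z2 runs from the junction to ground; the shunt arm Z3 also runs from the junction to ground. They appear in parallel: Z3 || Z2 = 0.2205 - j2.089 Ω.
Step 4 — Series with input arm Z1: Z_in = Z1 + (Z3 || Z2) = 50.22 - j2.089 Ω = 50.26∠-2.4° Ω.
Step 5 — Source phasor: V = 17∠90.0° V = 0 + j17 V.
Step 6 — Ohm's law: I = V / Z_total = (0 + j17) / (50.22 - j2.089) = -0.01405 + j0.3379 A.
Step 7 — Convert to polar: |I| = 0.3382 A, ∠I = 92.4°.

I = 0.3382∠92.4° A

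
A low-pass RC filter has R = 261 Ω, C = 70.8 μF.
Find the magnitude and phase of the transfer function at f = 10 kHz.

Step 1 — Angular frequency: ω = 2π·1e+04 = 6.283e+04 rad/s.
Step 2 — Transfer function: H(jω) = 1/(1 + jωRC).
Step 3 — Denominator: 1 + jωRC = 1 + j·6.283e+04·261·7.08e-05 = 1 + j1161.
Step 4 — H = 7.418e-07 - j0.0008613.
Step 5 — Magnitude: |H| = 0.0008613 (-61.3 dB); phase: φ = -90.0°.

|H| = 0.0008613 (-61.3 dB), φ = -90.0°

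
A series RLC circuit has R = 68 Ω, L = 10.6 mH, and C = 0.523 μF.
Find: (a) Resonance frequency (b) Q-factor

Step 1 — Resonance condition Im(Z)=0 gives ω₀ = 1/√(LC).
Step 2 — ω₀ = 1/√(0.0106·5.23e-07) = 1.343e+04 rad/s.
Step 3 — f₀ = ω₀/(2π) = 2138 Hz.
Step 4 — Series Q: Q = ω₀L/R = 1.343e+04·0.0106/68 = 2.094.

(a) f₀ = 2138 Hz  (b) Q = 2.094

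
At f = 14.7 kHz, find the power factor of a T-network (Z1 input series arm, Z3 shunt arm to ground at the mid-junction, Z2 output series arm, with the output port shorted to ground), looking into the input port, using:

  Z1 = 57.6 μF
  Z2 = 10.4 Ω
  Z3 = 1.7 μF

Step 1 — Angular frequency: ω = 2π·f = 2π·1.47e+04 = 9.236e+04 rad/s.
Step 2 — Component impedances:
  Z1: Z = 1/(jωC) = -j/(ω·C) = 0 - j0.188 Ω
  Z2: Z = R = 10.4 Ω
  Z3: Z = 1/(jωC) = -j/(ω·C) = 0 - j6.369 Ω
Step 3 — With the output port shorted to ground, the output series arm Z2 runs from the junction to ground; the shunt arm Z3 also runs from the junction to ground. They appear in parallel: Z3 || Z2 = 2.836 - j4.632 Ω.
Step 4 — Series with input arm Z1: Z_in = Z1 + (Z3 || Z2) = 2.836 - j4.82 Ω = 5.592∠-59.5° Ω.
Step 5 — Power factor: PF = cos(φ) = Re(Z)/|Z| = 2.836/5.592 = 0.5072.
Step 6 — Type: Im(Z) = -4.82 ⇒ leading (phase φ = -59.5°).

PF = 0.5072 (leading, φ = -59.5°)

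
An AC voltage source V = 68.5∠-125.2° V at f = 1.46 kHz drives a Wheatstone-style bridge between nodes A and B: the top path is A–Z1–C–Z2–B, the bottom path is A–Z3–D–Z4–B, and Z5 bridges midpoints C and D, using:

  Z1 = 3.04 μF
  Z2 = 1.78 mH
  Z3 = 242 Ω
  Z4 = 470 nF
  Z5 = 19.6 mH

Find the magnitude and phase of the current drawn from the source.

Step 1 — Angular frequency: ω = 2π·f = 2π·1460 = 9173 rad/s.
Step 2 — Component impedances:
  Z1: Z = 1/(jωC) = -j/(ω·C) = 0 - j35.86 Ω
  Z2: Z = jωL = j·9173·0.00178 = 0 + j16.33 Ω
  Z3: Z = R = 242 Ω
  Z4: Z = 1/(jωC) = -j/(ω·C) = 0 - j231.9 Ω
  Z5: Z = jωL = j·9173·0.0196 = 0 + j179.8 Ω
Step 3 — Bridge requires nodal analysis (the Z5 bridge couples midpoints C and D, so the two paths cannot be reduced to a simple series/parallel combination). Setting node B to ground and injecting 1 A at node A, the 3-node admittance system at A, C, D solves to V_A = Z_AB = 2.912 - j24.68 Ω = 24.85∠-83.3° Ω.
Step 4 — Source phasor: V = 68.5∠-125.2° V = -39.49 - j55.97 V.
Step 5 — Ohm's law: I = V / Z_total = (-39.49 - j55.97) / (2.912 - j24.68) = 2.051 - j1.842 A.
Step 6 — Convert to polar: |I| = 2.757 A, ∠I = -41.9°.

I = 2.757∠-41.9° A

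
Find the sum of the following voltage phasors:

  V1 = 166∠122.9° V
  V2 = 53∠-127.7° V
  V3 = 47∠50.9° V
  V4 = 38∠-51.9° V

Step 1 — Convert each phasor to rectangular form:
  V1 = 166·(cos(122.9°) + j·sin(122.9°)) = -90.17 + j139.4 V
  V2 = 53·(cos(-127.7°) + j·sin(-127.7°)) = -32.41 - j41.93 V
  V3 = 47·(cos(50.9°) + j·sin(50.9°)) = 29.64 + j36.47 V
  V4 = 38·(cos(-51.9°) + j·sin(-51.9°)) = 23.45 - j29.9 V
Step 2 — Sum components: V_total = -69.49 + j104 V.
Step 3 — Convert to polar: |V_total| = 125.1 V, ∠V_total = 123.7°.

V_total = 125.1∠123.7° V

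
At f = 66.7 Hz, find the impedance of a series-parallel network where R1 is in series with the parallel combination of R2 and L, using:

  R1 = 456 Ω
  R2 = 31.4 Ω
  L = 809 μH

Step 1 — Angular frequency: ω = 2π·f = 2π·66.7 = 419.1 rad/s.
Step 2 — Component impedances:
  R1: Z = R = 456 Ω
  R2: Z = R = 31.4 Ω
  L: Z = jωL = j·419.1·0.000809 = 0 + j0.339 Ω
Step 3 — Parallel branch: R2 || L = 1/(1/R2 + 1/L) = 0.00366 + j0.339 Ω.
Step 4 — Series with R1: Z_total = R1 + (R2 || L) = 456 + j0.339 Ω = 456∠0.0° Ω.

Z = 456 + j0.339 Ω = 456∠0.0° Ω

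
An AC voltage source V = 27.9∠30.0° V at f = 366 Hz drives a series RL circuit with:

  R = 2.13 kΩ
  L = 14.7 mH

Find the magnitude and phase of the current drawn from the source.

Step 1 — Angular frequency: ω = 2π·f = 2π·366 = 2300 rad/s.
Step 2 — Component impedances:
  R: Z = R = 2130 Ω
  L: Z = jωL = j·2300·0.0147 = 0 + j33.8 Ω
Step 3 — Series combination: Z_total = R + L = 2130 + j33.8 Ω = 2130∠0.9° Ω.
Step 4 — Source phasor: V = 27.9∠30.0° V = 24.16 + j13.95 V.
Step 5 — Ohm's law: I = V / Z_total = (24.16 + j13.95) / (2130 + j33.8) = 0.01144 + j0.006368 A.
Step 6 — Convert to polar: |I| = 0.0131 A, ∠I = 29.1°.

I = 0.0131∠29.1° A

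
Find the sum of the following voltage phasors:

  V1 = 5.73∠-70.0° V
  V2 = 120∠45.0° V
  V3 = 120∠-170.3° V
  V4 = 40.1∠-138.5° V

Step 1 — Convert each phasor to rectangular form:
  V1 = 5.73·(cos(-70.0°) + j·sin(-70.0°)) = 1.96 - j5.384 V
  V2 = 120·(cos(45.0°) + j·sin(45.0°)) = 84.85 + j84.85 V
  V3 = 120·(cos(-170.3°) + j·sin(-170.3°)) = -118.3 - j20.22 V
  V4 = 40.1·(cos(-138.5°) + j·sin(-138.5°)) = -30.03 - j26.57 V
Step 2 — Sum components: V_total = -61.5 + j32.68 V.
Step 3 — Convert to polar: |V_total| = 69.65 V, ∠V_total = 152.0°.

V_total = 69.65∠152.0° V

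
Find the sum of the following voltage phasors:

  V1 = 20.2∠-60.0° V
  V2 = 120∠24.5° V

Step 1 — Convert each phasor to rectangular form:
  V1 = 20.2·(cos(-60.0°) + j·sin(-60.0°)) = 10.1 - j17.49 V
  V2 = 120·(cos(24.5°) + j·sin(24.5°)) = 109.2 + j49.76 V
Step 2 — Sum components: V_total = 119.3 + j32.27 V.
Step 3 — Convert to polar: |V_total| = 123.6 V, ∠V_total = 15.1°.

V_total = 123.6∠15.1° V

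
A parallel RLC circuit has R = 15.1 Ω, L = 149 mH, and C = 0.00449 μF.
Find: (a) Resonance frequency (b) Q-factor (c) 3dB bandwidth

Step 1 — Resonance: ω₀ = 1/√(LC) = 1/√(0.149·4.49e-09) = 3.866e+04 rad/s.
Step 2 — f₀ = ω₀/(2π) = 6153 Hz.
Step 3 — Parallel Q: Q = R/(ω₀L) = 15.1/(3.866e+04·0.149) = 0.002621.
Step 4 — Bandwidth: Δω = ω₀/Q = 1.475e+07 rad/s; BW = Δω/(2π) = 2.347e+06 Hz.

(a) f₀ = 6153 Hz  (b) Q = 0.002621  (c) BW = 2.347e+06 Hz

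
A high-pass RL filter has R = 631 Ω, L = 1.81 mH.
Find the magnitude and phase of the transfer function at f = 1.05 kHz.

Step 1 — Angular frequency: ω = 2π·1050 = 6597 rad/s.
Step 2 — Transfer function: H(jω) = jωL/(R + jωL).
Step 3 — Numerator jωL = j·11.94; denominator R + jωL = 631 + j11.94.
Step 4 — H = 0.000358 + j0.01892.
Step 5 — Magnitude: |H| = 0.01892 (-34.5 dB); phase: φ = 88.9°.

|H| = 0.01892 (-34.5 dB), φ = 88.9°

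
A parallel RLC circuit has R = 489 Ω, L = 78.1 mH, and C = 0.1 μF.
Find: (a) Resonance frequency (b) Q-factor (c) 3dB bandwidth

Step 1 — Resonance: ω₀ = 1/√(LC) = 1/√(0.0781·1e-07) = 1.132e+04 rad/s.
Step 2 — f₀ = ω₀/(2π) = 1801 Hz.
Step 3 — Parallel Q: Q = R/(ω₀L) = 489/(1.132e+04·0.0781) = 0.5533.
Step 4 — Bandwidth: Δω = ω₀/Q = 2.045e+04 rad/s; BW = Δω/(2π) = 3255 Hz.

(a) f₀ = 1801 Hz  (b) Q = 0.5533  (c) BW = 3255 Hz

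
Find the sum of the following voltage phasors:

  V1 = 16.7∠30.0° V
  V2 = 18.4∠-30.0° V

Step 1 — Convert each phasor to rectangular form:
  V1 = 16.7·(cos(30.0°) + j·sin(30.0°)) = 14.46 + j8.35 V
  V2 = 18.4·(cos(-30.0°) + j·sin(-30.0°)) = 15.93 - j9.2 V
Step 2 — Sum components: V_total = 30.4 - j0.85 V.
Step 3 — Convert to polar: |V_total| = 30.41 V, ∠V_total = -1.6°.

V_total = 30.41∠-1.6° V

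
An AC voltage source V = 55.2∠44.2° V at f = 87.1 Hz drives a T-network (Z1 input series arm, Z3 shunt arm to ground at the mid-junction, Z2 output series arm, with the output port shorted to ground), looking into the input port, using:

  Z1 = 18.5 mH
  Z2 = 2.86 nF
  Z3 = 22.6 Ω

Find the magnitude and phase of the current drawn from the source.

Step 1 — Angular frequency: ω = 2π·f = 2π·87.1 = 547.3 rad/s.
Step 2 — Component impedances:
  Z1: Z = jωL = j·547.3·0.0185 = 0 + j10.12 Ω
  Z2: Z = 1/(jωC) = -j/(ω·C) = 0 - j6.389e+05 Ω
  Z3: Z = R = 22.6 Ω
Step 3 — With the output port shorted to ground, the output series arm Z2 runs from the junction to ground; the shunt arm Z3 also runs from the junction to ground. They appear in parallel: Z3 || Z2 = 22.6 - j0.0007994 Ω.
Step 4 — Series with input arm Z1: Z_in = Z1 + (Z3 || Z2) = 22.6 + j10.12 Ω = 24.76∠24.1° Ω.
Step 5 — Source phasor: V = 55.2∠44.2° V = 39.57 + j38.48 V.
Step 6 — Ohm's law: I = V / Z_total = (39.57 + j38.48) / (22.6 + j10.12) = 2.094 + j0.7649 A.
Step 7 — Convert to polar: |I| = 2.229 A, ∠I = 20.1°.

I = 2.229∠20.1° A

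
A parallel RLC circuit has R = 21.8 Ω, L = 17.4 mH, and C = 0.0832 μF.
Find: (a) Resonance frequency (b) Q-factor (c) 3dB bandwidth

Step 1 — Resonance: ω₀ = 1/√(LC) = 1/√(0.0174·8.32e-08) = 2.628e+04 rad/s.
Step 2 — f₀ = ω₀/(2π) = 4183 Hz.
Step 3 — Parallel Q: Q = R/(ω₀L) = 21.8/(2.628e+04·0.0174) = 0.04767.
Step 4 — Bandwidth: Δω = ω₀/Q = 5.513e+05 rad/s; BW = Δω/(2π) = 8.775e+04 Hz.

(a) f₀ = 4183 Hz  (b) Q = 0.04767  (c) BW = 8.775e+04 Hz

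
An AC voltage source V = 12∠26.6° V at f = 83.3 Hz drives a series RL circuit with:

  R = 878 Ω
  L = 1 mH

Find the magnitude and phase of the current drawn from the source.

Step 1 — Angular frequency: ω = 2π·f = 2π·83.3 = 523.4 rad/s.
Step 2 — Component impedances:
  R: Z = R = 878 Ω
  L: Z = jωL = j·523.4·0.001 = 0 + j0.5234 Ω
Step 3 — Series combination: Z_total = R + L = 878 + j0.5234 Ω = 878∠0.0° Ω.
Step 4 — Source phasor: V = 12∠26.6° V = 10.73 + j5.373 V.
Step 5 — Ohm's law: I = V / Z_total = (10.73 + j5.373) / (878 + j0.5234) = 0.01222 + j0.006112 A.
Step 6 — Convert to polar: |I| = 0.01367 A, ∠I = 26.6°.

I = 0.01367∠26.6° A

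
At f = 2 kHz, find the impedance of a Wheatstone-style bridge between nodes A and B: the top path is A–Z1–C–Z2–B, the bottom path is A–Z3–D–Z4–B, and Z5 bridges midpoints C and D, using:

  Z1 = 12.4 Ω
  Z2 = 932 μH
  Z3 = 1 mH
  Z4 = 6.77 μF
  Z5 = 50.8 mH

Step 1 — Angular frequency: ω = 2π·f = 2π·2000 = 1.257e+04 rad/s.
Step 2 — Component impedances:
  Z1: Z = R = 12.4 Ω
  Z2: Z = jωL = j·1.257e+04·0.000932 = 0 + j11.71 Ω
  Z3: Z = jωL = j·1.257e+04·0.001 = 0 + j12.57 Ω
  Z4: Z = 1/(jωC) = -j/(ω·C) = 0 - j11.75 Ω
  Z5: Z = jωL = j·1.257e+04·0.0508 = 0 + j638.4 Ω
Step 3 — Bridge requires nodal analysis (the Z5 bridge couples midpoints C and D, so the two paths cannot be reduced to a simple series/parallel combination). Setting node B to ground and injecting 1 A at node A, the 3-node admittance system at A, C, D solves to V_A = Z_AB = 0.02627 + j0.569 Ω = 0.5696∠87.4° Ω.

Z = 0.02627 + j0.569 Ω = 0.5696∠87.4° Ω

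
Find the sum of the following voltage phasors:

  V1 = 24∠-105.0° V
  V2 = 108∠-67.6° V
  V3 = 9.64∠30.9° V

Step 1 — Convert each phasor to rectangular form:
  V1 = 24·(cos(-105.0°) + j·sin(-105.0°)) = -6.212 - j23.18 V
  V2 = 108·(cos(-67.6°) + j·sin(-67.6°)) = 41.16 - j99.85 V
  V3 = 9.64·(cos(30.9°) + j·sin(30.9°)) = 8.272 + j4.951 V
Step 2 — Sum components: V_total = 43.22 - j118.1 V.
Step 3 — Convert to polar: |V_total| = 125.7 V, ∠V_total = -69.9°.

V_total = 125.7∠-69.9° V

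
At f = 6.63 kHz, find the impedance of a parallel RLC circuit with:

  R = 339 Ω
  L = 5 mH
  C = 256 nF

Step 1 — Angular frequency: ω = 2π·f = 2π·6630 = 4.166e+04 rad/s.
Step 2 — Component impedances:
  R: Z = R = 339 Ω
  L: Z = jωL = j·4.166e+04·0.005 = 0 + j208.3 Ω
  C: Z = 1/(jωC) = -j/(ω·C) = 0 - j93.77 Ω
Step 3 — Parallel combination: 1/Z_total = 1/R + 1/L + 1/C; Z_total = 68.47 - j136.1 Ω = 152.4∠-63.3° Ω.

Z = 68.47 - j136.1 Ω = 152.4∠-63.3° Ω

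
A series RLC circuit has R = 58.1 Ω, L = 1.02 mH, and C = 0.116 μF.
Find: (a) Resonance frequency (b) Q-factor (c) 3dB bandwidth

Step 1 — Resonance condition Im(Z)=0 gives ω₀ = 1/√(LC).
Step 2 — ω₀ = 1/√(0.00102·1.16e-07) = 9.193e+04 rad/s.
Step 3 — f₀ = ω₀/(2π) = 1.463e+04 Hz.
Step 4 — Series Q: Q = ω₀L/R = 9.193e+04·0.00102/58.1 = 1.614.
Step 5 — 3dB bandwidth: Δω = ω₀/Q = 5.696e+04 rad/s; BW = Δω/(2π) = 9066 Hz.

(a) f₀ = 1.463e+04 Hz  (b) Q = 1.614  (c) BW = 9066 Hz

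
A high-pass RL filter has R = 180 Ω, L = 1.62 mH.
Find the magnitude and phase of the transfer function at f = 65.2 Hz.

Step 1 — Angular frequency: ω = 2π·65.2 = 409.7 rad/s.
Step 2 — Transfer function: H(jω) = jωL/(R + jωL).
Step 3 — Numerator jωL = j·0.6637; denominator R + jωL = 180 + j0.6637.
Step 4 — H = 1.359e-05 + j0.003687.
Step 5 — Magnitude: |H| = 0.003687 (-48.7 dB); phase: φ = 89.8°.

|H| = 0.003687 (-48.7 dB), φ = 89.8°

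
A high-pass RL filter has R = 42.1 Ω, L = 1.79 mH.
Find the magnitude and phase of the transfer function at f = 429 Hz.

Step 1 — Angular frequency: ω = 2π·429 = 2695 rad/s.
Step 2 — Transfer function: H(jω) = jωL/(R + jωL).
Step 3 — Numerator jωL = j·4.825; denominator R + jωL = 42.1 + j4.825.
Step 4 — H = 0.01296 + j0.1131.
Step 5 — Magnitude: |H| = 0.1139 (-18.9 dB); phase: φ = 83.5°.

|H| = 0.1139 (-18.9 dB), φ = 83.5°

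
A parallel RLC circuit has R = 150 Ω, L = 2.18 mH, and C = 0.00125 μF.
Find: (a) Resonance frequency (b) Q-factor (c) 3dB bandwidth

Step 1 — Resonance: ω₀ = 1/√(LC) = 1/√(0.00218·1.25e-09) = 6.058e+05 rad/s.
Step 2 — f₀ = ω₀/(2π) = 9.641e+04 Hz.
Step 3 — Parallel Q: Q = R/(ω₀L) = 150/(6.058e+05·0.00218) = 0.1136.
Step 4 — Bandwidth: Δω = ω₀/Q = 5.333e+06 rad/s; BW = Δω/(2π) = 8.488e+05 Hz.

(a) f₀ = 9.641e+04 Hz  (b) Q = 0.1136  (c) BW = 8.488e+05 Hz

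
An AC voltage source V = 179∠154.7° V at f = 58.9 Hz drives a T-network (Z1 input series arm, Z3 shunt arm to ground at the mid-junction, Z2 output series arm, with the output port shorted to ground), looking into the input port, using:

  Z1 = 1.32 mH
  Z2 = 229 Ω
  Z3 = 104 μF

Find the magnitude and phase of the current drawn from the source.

Step 1 — Angular frequency: ω = 2π·f = 2π·58.9 = 370.1 rad/s.
Step 2 — Component impedances:
  Z1: Z = jωL = j·370.1·0.00132 = 0 + j0.4885 Ω
  Z2: Z = R = 229 Ω
  Z3: Z = 1/(jωC) = -j/(ω·C) = 0 - j25.98 Ω
Step 3 — With the output port shorted to ground, the output series arm Z2 runs from the junction to ground; the shunt arm Z3 also runs from the junction to ground. They appear in parallel: Z3 || Z2 = 2.91 - j25.65 Ω.
Step 4 — Series with input arm Z1: Z_in = Z1 + (Z3 || Z2) = 2.91 - j25.16 Ω = 25.33∠-83.4° Ω.
Step 5 — Source phasor: V = 179∠154.7° V = -161.8 + j76.5 V.
Step 6 — Ohm's law: I = V / Z_total = (-161.8 + j76.5) / (2.91 - j25.16) = -3.734 - j5.999 A.
Step 7 — Convert to polar: |I| = 7.066 A, ∠I = -121.9°.

I = 7.066∠-121.9° A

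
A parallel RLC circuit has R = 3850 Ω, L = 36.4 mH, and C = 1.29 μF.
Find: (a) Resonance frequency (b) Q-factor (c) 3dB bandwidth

Step 1 — Resonance: ω₀ = 1/√(LC) = 1/√(0.0364·1.29e-06) = 4615 rad/s.
Step 2 — f₀ = ω₀/(2π) = 734.5 Hz.
Step 3 — Parallel Q: Q = R/(ω₀L) = 3850/(4615·0.0364) = 22.92.
Step 4 — Bandwidth: Δω = ω₀/Q = 201.3 rad/s; BW = Δω/(2π) = 32.05 Hz.

(a) f₀ = 734.5 Hz  (b) Q = 22.92  (c) BW = 32.05 Hz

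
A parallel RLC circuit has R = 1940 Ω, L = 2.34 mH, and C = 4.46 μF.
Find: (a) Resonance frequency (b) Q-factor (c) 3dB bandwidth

Step 1 — Resonance: ω₀ = 1/√(LC) = 1/√(0.00234·4.46e-06) = 9789 rad/s.
Step 2 — f₀ = ω₀/(2π) = 1558 Hz.
Step 3 — Parallel Q: Q = R/(ω₀L) = 1940/(9789·0.00234) = 84.7.
Step 4 — Bandwidth: Δω = ω₀/Q = 115.6 rad/s; BW = Δω/(2π) = 18.39 Hz.

(a) f₀ = 1558 Hz  (b) Q = 84.7  (c) BW = 18.39 Hz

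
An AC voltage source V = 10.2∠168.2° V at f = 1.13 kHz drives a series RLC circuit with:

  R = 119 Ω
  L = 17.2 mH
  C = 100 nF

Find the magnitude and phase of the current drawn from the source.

Step 1 — Angular frequency: ω = 2π·f = 2π·1130 = 7100 rad/s.
Step 2 — Component impedances:
  R: Z = R = 119 Ω
  L: Z = jωL = j·7100·0.0172 = 0 + j122.1 Ω
  C: Z = 1/(jωC) = -j/(ω·C) = 0 - j1408 Ω
Step 3 — Series combination: Z_total = R + L + C = 119 - j1286 Ω = 1292∠-84.7° Ω.
Step 4 — Source phasor: V = 10.2∠168.2° V = -9.984 + j2.086 V.
Step 5 — Ohm's law: I = V / Z_total = (-9.984 + j2.086) / (119 - j1286) = -0.00232 - j0.007547 A.
Step 6 — Convert to polar: |I| = 0.007896 A, ∠I = -107.1°.

I = 0.007896∠-107.1° A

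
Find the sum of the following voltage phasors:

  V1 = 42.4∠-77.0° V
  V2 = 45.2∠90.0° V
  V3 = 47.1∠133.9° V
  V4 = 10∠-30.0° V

Step 1 — Convert each phasor to rectangular form:
  V1 = 42.4·(cos(-77.0°) + j·sin(-77.0°)) = 9.538 - j41.31 V
  V2 = 45.2·(cos(90.0°) + j·sin(90.0°)) = 0 + j45.2 V
  V3 = 47.1·(cos(133.9°) + j·sin(133.9°)) = -32.66 + j33.94 V
  V4 = 10·(cos(-30.0°) + j·sin(-30.0°)) = 8.66 - j5 V
Step 2 — Sum components: V_total = -14.46 + j32.82 V.
Step 3 — Convert to polar: |V_total| = 35.87 V, ∠V_total = 113.8°.

V_total = 35.87∠113.8° V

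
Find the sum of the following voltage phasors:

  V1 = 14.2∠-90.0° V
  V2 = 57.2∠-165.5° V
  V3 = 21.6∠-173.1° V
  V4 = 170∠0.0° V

Step 1 — Convert each phasor to rectangular form:
  V1 = 14.2·(cos(-90.0°) + j·sin(-90.0°)) = 0 - j14.2 V
  V2 = 57.2·(cos(-165.5°) + j·sin(-165.5°)) = -55.38 - j14.32 V
  V3 = 21.6·(cos(-173.1°) + j·sin(-173.1°)) = -21.44 - j2.595 V
  V4 = 170·(cos(0.0°) + j·sin(0.0°)) = 170 V
Step 2 — Sum components: V_total = 93.18 - j31.12 V.
Step 3 — Convert to polar: |V_total| = 98.24 V, ∠V_total = -18.5°.

V_total = 98.24∠-18.5° V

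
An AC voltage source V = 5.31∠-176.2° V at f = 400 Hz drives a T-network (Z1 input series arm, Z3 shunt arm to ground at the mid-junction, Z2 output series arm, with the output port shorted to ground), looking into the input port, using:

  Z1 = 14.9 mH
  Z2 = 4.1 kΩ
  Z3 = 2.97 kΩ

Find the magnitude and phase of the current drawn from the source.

Step 1 — Angular frequency: ω = 2π·f = 2π·400 = 2513 rad/s.
Step 2 — Component impedances:
  Z1: Z = jωL = j·2513·0.0149 = 0 + j37.45 Ω
  Z2: Z = R = 4100 Ω
  Z3: Z = R = 2970 Ω
Step 3 — With the output port shorted to ground, the output series arm Z2 runs from the junction to ground; the shunt arm Z3 also runs from the junction to ground. They appear in parallel: Z3 || Z2 = 1722 Ω.
Step 4 — Series with input arm Z1: Z_in = Z1 + (Z3 || Z2) = 1722 + j37.45 Ω = 1723∠1.2° Ω.
Step 5 — Source phasor: V = 5.31∠-176.2° V = -5.298 - j0.3519 V.
Step 6 — Ohm's law: I = V / Z_total = (-5.298 - j0.3519) / (1722 + j37.45) = -0.003079 - j0.0001374 A.
Step 7 — Convert to polar: |I| = 0.003082 A, ∠I = -177.4°.

I = 0.003082∠-177.4° A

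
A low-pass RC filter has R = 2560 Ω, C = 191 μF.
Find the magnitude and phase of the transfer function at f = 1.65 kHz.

Step 1 — Angular frequency: ω = 2π·1650 = 1.037e+04 rad/s.
Step 2 — Transfer function: H(jω) = 1/(1 + jωRC).
Step 3 — Denominator: 1 + jωRC = 1 + j·1.037e+04·2560·0.000191 = 1 + j5069.
Step 4 — H = 3.892e-08 - j0.0001973.
Step 5 — Magnitude: |H| = 0.0001973 (-74.1 dB); phase: φ = -90.0°.

|H| = 0.0001973 (-74.1 dB), φ = -90.0°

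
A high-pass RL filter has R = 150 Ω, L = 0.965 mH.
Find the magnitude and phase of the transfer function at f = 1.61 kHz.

Step 1 — Angular frequency: ω = 2π·1610 = 1.012e+04 rad/s.
Step 2 — Transfer function: H(jω) = jωL/(R + jωL).
Step 3 — Numerator jωL = j·9.762; denominator R + jωL = 150 + j9.762.
Step 4 — H = 0.004217 + j0.0648.
Step 5 — Magnitude: |H| = 0.06494 (-23.7 dB); phase: φ = 86.3°.

|H| = 0.06494 (-23.7 dB), φ = 86.3°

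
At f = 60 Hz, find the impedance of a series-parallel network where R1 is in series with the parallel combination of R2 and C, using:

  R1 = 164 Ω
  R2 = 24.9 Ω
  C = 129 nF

Step 1 — Angular frequency: ω = 2π·f = 2π·60 = 377 rad/s.
Step 2 — Component impedances:
  R1: Z = R = 164 Ω
  R2: Z = R = 24.9 Ω
  C: Z = 1/(jωC) = -j/(ω·C) = 0 - j2.056e+04 Ω
Step 3 — Parallel branch: R2 || C = 1/(1/R2 + 1/C) = 24.9 - j0.03015 Ω.
Step 4 — Series with R1: Z_total = R1 + (R2 || C) = 188.9 - j0.03015 Ω = 188.9∠-0.0° Ω.

Z = 188.9 - j0.03015 Ω = 188.9∠-0.0° Ω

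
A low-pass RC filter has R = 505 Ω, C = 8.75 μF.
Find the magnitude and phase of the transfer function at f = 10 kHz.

Step 1 — Angular frequency: ω = 2π·1e+04 = 6.283e+04 rad/s.
Step 2 — Transfer function: H(jω) = 1/(1 + jωRC).
Step 3 — Denominator: 1 + jωRC = 1 + j·6.283e+04·505·8.75e-06 = 1 + j277.6.
Step 4 — H = 1.297e-05 - j0.003602.
Step 5 — Magnitude: |H| = 0.003602 (-48.9 dB); phase: φ = -89.8°.

|H| = 0.003602 (-48.9 dB), φ = -89.8°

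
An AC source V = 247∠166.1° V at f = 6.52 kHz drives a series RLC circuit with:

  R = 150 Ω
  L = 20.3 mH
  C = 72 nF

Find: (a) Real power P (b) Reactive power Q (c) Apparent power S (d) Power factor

Step 1 — Angular frequency: ω = 2π·f = 2π·6520 = 4.097e+04 rad/s.
Step 2 — Component impedances:
  R: Z = R = 150 Ω
  L: Z = jωL = j·4.097e+04·0.0203 = 0 + j831.6 Ω
  C: Z = 1/(jωC) = -j/(ω·C) = 0 - j339 Ω
Step 3 — Series combination: Z_total = R + L + C = 150 + j492.6 Ω = 514.9∠73.1° Ω.
Step 4 — Source phasor: V = 247∠166.1° V = -239.8 + j59.34 V.
Step 5 — Current: I = V / Z = -0.02541 + j0.479 A = 0.4797∠93.0° A.
Step 6 — Complex power: S = V·I* = 34.52 + j113.3 VA.
Step 7 — Real power: P = Re(S) = 34.52 W.
Step 8 — Reactive power: Q = Im(S) = 113.3 VAR.
Step 9 — Apparent power: |S| = 118.5 VA.
Step 10 — Power factor: PF = P/|S| = 0.2913 (lagging).

(a) P = 34.52 W  (b) Q = 113.3 VAR  (c) S = 118.5 VA  (d) PF = 0.2913 (lagging)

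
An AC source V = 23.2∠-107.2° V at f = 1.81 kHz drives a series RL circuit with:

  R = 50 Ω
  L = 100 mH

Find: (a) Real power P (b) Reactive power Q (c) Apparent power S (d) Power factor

Step 1 — Angular frequency: ω = 2π·f = 2π·1810 = 1.137e+04 rad/s.
Step 2 — Component impedances:
  R: Z = R = 50 Ω
  L: Z = jωL = j·1.137e+04·0.1 = 0 + j1137 Ω
Step 3 — Series combination: Z_total = R + L = 50 + j1137 Ω = 1138∠87.5° Ω.
Step 4 — Source phasor: V = 23.2∠-107.2° V = -6.86 - j22.16 V.
Step 5 — Current: I = V / Z = -0.01971 + j0.005166 A = 0.02038∠165.3° A.
Step 6 — Complex power: S = V·I* = 0.02077 + j0.4724 VA.
Step 7 — Real power: P = Re(S) = 0.02077 W.
Step 8 — Reactive power: Q = Im(S) = 0.4724 VAR.
Step 9 — Apparent power: |S| = 0.4728 VA.
Step 10 — Power factor: PF = P/|S| = 0.04392 (lagging).

(a) P = 0.02077 W  (b) Q = 0.4724 VAR  (c) S = 0.4728 VA  (d) PF = 0.04392 (lagging)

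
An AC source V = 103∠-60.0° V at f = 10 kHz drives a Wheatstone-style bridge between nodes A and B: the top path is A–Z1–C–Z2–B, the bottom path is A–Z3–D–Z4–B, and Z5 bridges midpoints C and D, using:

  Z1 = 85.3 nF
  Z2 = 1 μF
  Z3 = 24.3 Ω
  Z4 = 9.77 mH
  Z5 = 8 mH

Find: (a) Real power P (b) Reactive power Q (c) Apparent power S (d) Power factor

Step 1 — Angular frequency: ω = 2π·f = 2π·1e+04 = 6.283e+04 rad/s.
Step 2 — Component impedances:
  Z1: Z = 1/(jωC) = -j/(ω·C) = 0 - j186.6 Ω
  Z2: Z = 1/(jωC) = -j/(ω·C) = 0 - j15.92 Ω
  Z3: Z = R = 24.3 Ω
  Z4: Z = jωL = j·6.283e+04·0.00977 = 0 + j613.9 Ω
  Z5: Z = jωL = j·6.283e+04·0.008 = 0 + j502.7 Ω
Step 3 — Bridge requires nodal analysis (the Z5 bridge couples midpoints C and D, so the two paths cannot be reduced to a simple series/parallel combination). Setting node B to ground and injecting 1 A at node A, the 3-node admittance system at A, C, D solves to V_A = Z_AB = 113.1 - j605.4 Ω = 615.8∠-79.4° Ω.
Step 4 — Source phasor: V = 103∠-60.0° V = 51.5 - j89.2 V.
Step 5 — Current: I = V / Z = 0.1577 + j0.0556 A = 0.1673∠19.4° A.
Step 6 — Complex power: S = V·I* = 3.164 - j16.93 VA.
Step 7 — Real power: P = Re(S) = 3.164 W.
Step 8 — Reactive power: Q = Im(S) = -16.93 VAR.
Step 9 — Apparent power: |S| = 17.23 VA.
Step 10 — Power factor: PF = P/|S| = 0.1837 (leading).

(a) P = 3.164 W  (b) Q = -16.93 VAR  (c) S = 17.23 VA  (d) PF = 0.1837 (leading)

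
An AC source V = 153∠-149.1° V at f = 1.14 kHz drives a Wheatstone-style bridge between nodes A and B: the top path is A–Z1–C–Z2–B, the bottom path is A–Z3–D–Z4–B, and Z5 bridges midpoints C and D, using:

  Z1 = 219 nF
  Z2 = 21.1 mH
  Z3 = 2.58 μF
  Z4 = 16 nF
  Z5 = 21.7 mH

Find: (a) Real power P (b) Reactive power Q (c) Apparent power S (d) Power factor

Step 1 — Angular frequency: ω = 2π·f = 2π·1140 = 7163 rad/s.
Step 2 — Component impedances:
  Z1: Z = 1/(jωC) = -j/(ω·C) = 0 - j637.5 Ω
  Z2: Z = jωL = j·7163·0.0211 = 0 + j151.1 Ω
  Z3: Z = 1/(jωC) = -j/(ω·C) = 0 - j54.11 Ω
  Z4: Z = 1/(jωC) = -j/(ω·C) = 0 - j8726 Ω
  Z5: Z = jωL = j·7163·0.0217 = 0 + j155.4 Ω
Step 3 — Bridge requires nodal analysis (the Z5 bridge couples midpoints C and D, so the two paths cannot be reduced to a simple series/parallel combination). Setting node B to ground and injecting 1 A at node A, the 3-node admittance system at A, C, D solves to V_A = Z_AB = 0 + j285.1 Ω = 285.1∠90.0° Ω.
Step 4 — Source phasor: V = 153∠-149.1° V = -131.3 - j78.57 V.
Step 5 — Current: I = V / Z = -0.2756 + j0.4605 A = 0.5367∠120.9° A.
Step 6 — Complex power: S = V·I* = 0 + j82.11 VA.
Step 7 — Real power: P = Re(S) = 0 W.
Step 8 — Reactive power: Q = Im(S) = 82.11 VAR.
Step 9 — Apparent power: |S| = 82.11 VA.
Step 10 — Power factor: PF = P/|S| = 0 (lagging).

(a) P = 0 W  (b) Q = 82.11 VAR  (c) S = 82.11 VA  (d) PF = 0 (lagging)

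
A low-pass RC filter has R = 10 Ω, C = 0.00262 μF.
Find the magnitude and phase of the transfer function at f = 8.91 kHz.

Step 1 — Angular frequency: ω = 2π·8910 = 5.598e+04 rad/s.
Step 2 — Transfer function: H(jω) = 1/(1 + jωRC).
Step 3 — Denominator: 1 + jωRC = 1 + j·5.598e+04·10·2.62e-09 = 1 + j0.001467.
Step 4 — H = 1 - j0.001467.
Step 5 — Magnitude: |H| = 1 (-0.0 dB); phase: φ = -0.1°.

|H| = 1 (-0.0 dB), φ = -0.1°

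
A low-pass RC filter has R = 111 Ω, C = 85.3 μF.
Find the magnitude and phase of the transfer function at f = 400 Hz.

Step 1 — Angular frequency: ω = 2π·400 = 2513 rad/s.
Step 2 — Transfer function: H(jω) = 1/(1 + jωRC).
Step 3 — Denominator: 1 + jωRC = 1 + j·2513·111·8.53e-05 = 1 + j23.8.
Step 4 — H = 0.001763 - j0.04195.
Step 5 — Magnitude: |H| = 0.04199 (-27.5 dB); phase: φ = -87.6°.

|H| = 0.04199 (-27.5 dB), φ = -87.6°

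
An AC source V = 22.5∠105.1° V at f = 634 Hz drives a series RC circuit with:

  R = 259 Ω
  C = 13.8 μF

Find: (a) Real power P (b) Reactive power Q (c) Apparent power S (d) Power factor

Step 1 — Angular frequency: ω = 2π·f = 2π·634 = 3984 rad/s.
Step 2 — Component impedances:
  R: Z = R = 259 Ω
  C: Z = 1/(jωC) = -j/(ω·C) = 0 - j18.19 Ω
Step 3 — Series combination: Z_total = R + C = 259 - j18.19 Ω = 259.6∠-4.0° Ω.
Step 4 — Source phasor: V = 22.5∠105.1° V = -5.861 + j21.72 V.
Step 5 — Current: I = V / Z = -0.02838 + j0.08188 A = 0.08666∠109.1° A.
Step 6 — Complex power: S = V·I* = 1.945 - j0.1366 VA.
Step 7 — Real power: P = Re(S) = 1.945 W.
Step 8 — Reactive power: Q = Im(S) = -0.1366 VAR.
Step 9 — Apparent power: |S| = 1.95 VA.
Step 10 — Power factor: PF = P/|S| = 0.9975 (leading).

(a) P = 1.945 W  (b) Q = -0.1366 VAR  (c) S = 1.95 VA  (d) PF = 0.9975 (leading)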